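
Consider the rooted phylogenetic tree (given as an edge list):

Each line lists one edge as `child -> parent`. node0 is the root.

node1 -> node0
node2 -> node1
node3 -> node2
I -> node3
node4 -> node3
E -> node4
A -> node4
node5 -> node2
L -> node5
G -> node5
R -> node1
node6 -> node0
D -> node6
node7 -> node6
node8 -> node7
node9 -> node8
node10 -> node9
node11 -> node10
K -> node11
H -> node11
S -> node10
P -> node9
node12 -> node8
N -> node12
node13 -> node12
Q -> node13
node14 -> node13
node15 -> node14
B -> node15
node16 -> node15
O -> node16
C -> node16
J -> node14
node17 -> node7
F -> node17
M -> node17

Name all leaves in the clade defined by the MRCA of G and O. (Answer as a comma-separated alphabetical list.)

A, B, C, D, E, F, G, H, I, J, K, L, M, N, O, P, Q, R, S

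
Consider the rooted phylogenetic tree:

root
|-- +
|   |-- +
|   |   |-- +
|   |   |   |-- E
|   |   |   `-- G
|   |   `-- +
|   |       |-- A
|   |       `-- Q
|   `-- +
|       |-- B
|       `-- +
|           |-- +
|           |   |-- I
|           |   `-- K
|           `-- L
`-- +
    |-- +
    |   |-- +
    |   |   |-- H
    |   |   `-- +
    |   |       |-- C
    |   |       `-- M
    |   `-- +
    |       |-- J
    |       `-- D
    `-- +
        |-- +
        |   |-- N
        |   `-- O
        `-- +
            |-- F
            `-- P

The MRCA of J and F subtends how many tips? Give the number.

9

The MRCA of J and F is the node subtending (((H,(C,M)),(J,D)),((N,O),(F,P))).
That clade contains 9 terminal taxa: C, D, F, H, J, M, N, O, P.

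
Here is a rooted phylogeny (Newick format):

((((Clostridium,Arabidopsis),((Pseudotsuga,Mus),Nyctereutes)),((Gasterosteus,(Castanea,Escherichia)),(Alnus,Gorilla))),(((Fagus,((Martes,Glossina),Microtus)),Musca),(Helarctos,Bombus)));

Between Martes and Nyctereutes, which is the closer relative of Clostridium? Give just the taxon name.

Nyctereutes

The MRCA of Clostridium and Nyctereutes subtends ((Clostridium,Arabidopsis),((Pseudotsuga,Mus),Nyctereutes)) (5 taxa).
The MRCA of Clostridium and Martes is the root, subtending the entire tree (17 taxa).
The first is nested inside the second, so Clostridium shares a more recent common ancestor with Nyctereutes.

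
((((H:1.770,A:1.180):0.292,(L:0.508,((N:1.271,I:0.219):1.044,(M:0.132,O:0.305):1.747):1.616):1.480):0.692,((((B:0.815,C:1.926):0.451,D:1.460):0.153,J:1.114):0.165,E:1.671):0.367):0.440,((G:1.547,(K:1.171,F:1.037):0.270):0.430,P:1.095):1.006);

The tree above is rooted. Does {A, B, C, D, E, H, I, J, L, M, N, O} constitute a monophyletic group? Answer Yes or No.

The most recent common ancestor of these taxa subtends (((H,A),(L,((N,I),(M,O)))),((((B,C),D),J),E)).
That clade has exactly 12 tips — every listed taxon and nothing else — so the group is monophyletic.

Yes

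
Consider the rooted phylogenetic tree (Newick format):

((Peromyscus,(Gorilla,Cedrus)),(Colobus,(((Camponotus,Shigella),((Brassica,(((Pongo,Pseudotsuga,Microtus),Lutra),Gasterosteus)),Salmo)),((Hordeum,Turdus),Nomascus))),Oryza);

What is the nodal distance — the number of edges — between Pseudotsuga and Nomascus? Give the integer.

9

The MRCA of Pseudotsuga and Nomascus is the node subtending (((Camponotus,Shigella),((Brassica,(((Pongo,Pseudotsuga,Microtus),Lutra),Gasterosteus)),Salmo)),((Hordeum,Turdus),Nomascus)).
From Pseudotsuga up to that node: 7 branches. From Nomascus up to the same node: 2 branches. Total: 7 + 2 = 9.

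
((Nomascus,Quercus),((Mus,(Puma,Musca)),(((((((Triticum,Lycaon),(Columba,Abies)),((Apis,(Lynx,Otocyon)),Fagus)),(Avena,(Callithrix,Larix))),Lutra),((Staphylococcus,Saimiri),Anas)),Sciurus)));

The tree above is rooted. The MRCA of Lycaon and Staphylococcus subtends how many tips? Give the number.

The MRCA of Lycaon and Staphylococcus is the node subtending ((((((Triticum,Lycaon),(Columba,Abies)),((Apis,(Lynx,Otocyon)),Fagus)),(Avena,(Callithrix,Larix))),Lutra),((Staphylococcus,Saimiri),Anas)).
That clade contains 15 terminal taxa: Abies, Anas, Apis, Avena, Callithrix, Columba, Fagus, Larix, Lutra, Lycaon, Lynx, Otocyon, Saimiri, Staphylococcus, Triticum.

15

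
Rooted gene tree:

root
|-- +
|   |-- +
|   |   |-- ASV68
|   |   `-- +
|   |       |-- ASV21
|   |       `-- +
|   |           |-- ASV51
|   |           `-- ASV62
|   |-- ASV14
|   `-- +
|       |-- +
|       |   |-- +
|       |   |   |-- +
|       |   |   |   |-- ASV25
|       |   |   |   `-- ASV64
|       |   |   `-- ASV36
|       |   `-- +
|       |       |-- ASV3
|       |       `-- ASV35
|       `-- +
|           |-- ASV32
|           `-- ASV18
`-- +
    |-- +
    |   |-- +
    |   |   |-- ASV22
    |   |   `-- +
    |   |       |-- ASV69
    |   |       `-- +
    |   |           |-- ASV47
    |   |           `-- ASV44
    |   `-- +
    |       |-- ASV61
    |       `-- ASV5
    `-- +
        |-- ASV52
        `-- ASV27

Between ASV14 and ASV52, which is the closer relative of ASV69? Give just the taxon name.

The MRCA of ASV69 and ASV52 subtends (((ASV22,(ASV69,(ASV47,ASV44))),(ASV61,ASV5)),(ASV52,ASV27)) (8 taxa).
The MRCA of ASV69 and ASV14 is the root, subtending the entire tree (20 taxa).
The first is nested inside the second, so ASV69 shares a more recent common ancestor with ASV52.

ASV52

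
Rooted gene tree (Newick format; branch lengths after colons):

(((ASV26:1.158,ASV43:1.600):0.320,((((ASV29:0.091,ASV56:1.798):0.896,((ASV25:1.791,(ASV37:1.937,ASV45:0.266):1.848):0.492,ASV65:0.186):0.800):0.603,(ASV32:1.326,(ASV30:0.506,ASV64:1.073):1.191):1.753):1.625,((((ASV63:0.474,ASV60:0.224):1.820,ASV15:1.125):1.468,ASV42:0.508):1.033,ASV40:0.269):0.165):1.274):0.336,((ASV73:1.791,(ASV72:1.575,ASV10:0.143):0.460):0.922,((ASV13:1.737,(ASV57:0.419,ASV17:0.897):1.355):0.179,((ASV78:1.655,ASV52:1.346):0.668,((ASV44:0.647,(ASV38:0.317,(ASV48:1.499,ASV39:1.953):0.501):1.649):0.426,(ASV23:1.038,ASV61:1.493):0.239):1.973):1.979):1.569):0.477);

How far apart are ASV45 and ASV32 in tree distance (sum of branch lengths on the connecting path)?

7.088

The path runs ASV45 → … → MRCA → … → ASV32; the MRCA is the node subtending (((ASV29,ASV56),((ASV25,(ASV37,ASV45)),ASV65)),(ASV32,(ASV30,ASV64))).
Branch lengths along that path: 0.266 + 1.848 + 0.492 + 0.800 + 0.603 + 1.753 + 1.326 = 7.088.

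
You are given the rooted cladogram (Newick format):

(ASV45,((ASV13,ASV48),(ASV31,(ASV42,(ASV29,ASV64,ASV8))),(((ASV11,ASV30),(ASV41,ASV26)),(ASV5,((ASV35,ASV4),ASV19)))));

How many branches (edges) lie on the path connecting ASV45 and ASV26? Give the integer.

The MRCA of ASV45 and ASV26 is the root of the tree.
From ASV45 up to that node: 1 branch. From ASV26 up to the same node: 5 branches. Total: 1 + 5 = 6.

6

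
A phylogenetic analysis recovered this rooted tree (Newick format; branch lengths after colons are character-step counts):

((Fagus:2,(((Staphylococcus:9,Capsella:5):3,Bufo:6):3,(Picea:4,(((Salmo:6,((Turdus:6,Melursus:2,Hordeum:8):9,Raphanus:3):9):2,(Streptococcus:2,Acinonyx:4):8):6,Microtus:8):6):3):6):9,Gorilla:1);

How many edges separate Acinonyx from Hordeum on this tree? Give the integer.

6

The MRCA of Acinonyx and Hordeum is the node subtending ((Salmo,((Turdus,Melursus,Hordeum),Raphanus)),(Streptococcus,Acinonyx)).
From Acinonyx up to that node: 2 branches. From Hordeum up to the same node: 4 branches. Total: 2 + 4 = 6.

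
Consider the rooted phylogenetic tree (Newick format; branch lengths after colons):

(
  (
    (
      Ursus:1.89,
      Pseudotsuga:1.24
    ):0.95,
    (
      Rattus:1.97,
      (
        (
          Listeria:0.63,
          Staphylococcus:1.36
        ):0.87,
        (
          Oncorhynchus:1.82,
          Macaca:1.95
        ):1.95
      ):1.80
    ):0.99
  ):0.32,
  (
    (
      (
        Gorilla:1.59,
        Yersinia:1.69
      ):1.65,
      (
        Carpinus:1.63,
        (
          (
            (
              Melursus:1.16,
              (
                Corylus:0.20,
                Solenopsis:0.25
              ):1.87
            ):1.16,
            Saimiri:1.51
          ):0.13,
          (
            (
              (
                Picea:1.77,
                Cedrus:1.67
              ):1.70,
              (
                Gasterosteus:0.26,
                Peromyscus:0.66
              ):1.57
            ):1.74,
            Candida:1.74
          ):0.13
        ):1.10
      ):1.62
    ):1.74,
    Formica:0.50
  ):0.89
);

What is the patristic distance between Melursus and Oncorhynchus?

14.68

The path runs Melursus → … → MRCA → … → Oncorhynchus; the MRCA is the root of the tree.
Branch lengths along that path: 1.16 + 1.16 + 0.13 + 1.10 + 1.62 + 1.74 + 0.89 + 0.32 + 0.99 + 1.80 + 1.95 + 1.82 = 14.68.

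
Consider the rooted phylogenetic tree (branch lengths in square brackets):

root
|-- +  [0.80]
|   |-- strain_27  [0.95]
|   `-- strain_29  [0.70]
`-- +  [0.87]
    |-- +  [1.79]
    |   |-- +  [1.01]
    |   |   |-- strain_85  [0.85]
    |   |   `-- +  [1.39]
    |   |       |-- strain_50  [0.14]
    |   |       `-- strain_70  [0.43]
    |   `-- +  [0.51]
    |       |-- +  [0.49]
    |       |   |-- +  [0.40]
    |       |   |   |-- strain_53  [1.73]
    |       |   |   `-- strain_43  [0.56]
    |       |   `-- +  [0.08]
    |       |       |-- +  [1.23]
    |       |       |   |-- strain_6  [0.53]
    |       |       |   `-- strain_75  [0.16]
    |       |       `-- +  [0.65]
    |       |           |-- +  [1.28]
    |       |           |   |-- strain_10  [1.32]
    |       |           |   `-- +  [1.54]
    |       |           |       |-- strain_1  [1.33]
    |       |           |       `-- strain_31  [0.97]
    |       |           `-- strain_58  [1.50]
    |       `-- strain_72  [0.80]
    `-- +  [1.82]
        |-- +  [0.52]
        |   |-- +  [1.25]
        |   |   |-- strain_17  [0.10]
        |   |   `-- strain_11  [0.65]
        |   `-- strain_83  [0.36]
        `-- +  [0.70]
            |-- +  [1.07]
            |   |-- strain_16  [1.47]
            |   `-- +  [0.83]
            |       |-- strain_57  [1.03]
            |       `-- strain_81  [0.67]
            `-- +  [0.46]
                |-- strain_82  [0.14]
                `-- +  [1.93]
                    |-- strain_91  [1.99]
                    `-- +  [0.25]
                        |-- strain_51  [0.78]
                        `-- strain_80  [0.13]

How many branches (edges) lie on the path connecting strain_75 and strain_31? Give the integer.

The MRCA of strain_75 and strain_31 is the node subtending ((strain_6,strain_75),((strain_10,(strain_1,strain_31)),strain_58)).
From strain_75 up to that node: 2 branches. From strain_31 up to the same node: 4 branches. Total: 2 + 4 = 6.

6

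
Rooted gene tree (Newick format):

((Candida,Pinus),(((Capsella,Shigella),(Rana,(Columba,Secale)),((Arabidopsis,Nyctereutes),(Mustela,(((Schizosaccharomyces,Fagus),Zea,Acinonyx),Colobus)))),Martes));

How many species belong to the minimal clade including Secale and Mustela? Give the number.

The MRCA of Secale and Mustela is the node subtending ((Capsella,Shigella),(Rana,(Columba,Secale)),((Arabidopsis,Nyctereutes),(Mustela,(((Schizosaccharomyces,Fagus),Zea,Acinonyx),Colobus)))).
That clade contains 13 terminal taxa: Acinonyx, Arabidopsis, Capsella, Colobus, Columba, Fagus, Mustela, Nyctereutes, Rana, Schizosaccharomyces, Secale, Shigella, Zea.

13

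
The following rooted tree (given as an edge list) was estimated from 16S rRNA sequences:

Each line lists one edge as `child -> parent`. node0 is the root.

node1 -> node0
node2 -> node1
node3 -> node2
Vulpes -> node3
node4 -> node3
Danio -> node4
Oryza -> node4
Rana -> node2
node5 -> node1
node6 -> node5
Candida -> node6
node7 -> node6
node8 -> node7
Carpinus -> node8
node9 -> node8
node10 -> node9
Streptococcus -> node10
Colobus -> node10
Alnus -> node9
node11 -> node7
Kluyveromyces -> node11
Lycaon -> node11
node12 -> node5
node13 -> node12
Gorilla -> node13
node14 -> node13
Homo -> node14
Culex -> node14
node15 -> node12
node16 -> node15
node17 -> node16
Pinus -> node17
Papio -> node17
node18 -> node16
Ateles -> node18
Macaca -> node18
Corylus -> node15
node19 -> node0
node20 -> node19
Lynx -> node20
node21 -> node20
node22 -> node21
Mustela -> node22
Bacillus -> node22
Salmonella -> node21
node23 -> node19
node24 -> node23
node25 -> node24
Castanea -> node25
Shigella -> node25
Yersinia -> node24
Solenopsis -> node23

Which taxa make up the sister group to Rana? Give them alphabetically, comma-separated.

Danio, Oryza, Vulpes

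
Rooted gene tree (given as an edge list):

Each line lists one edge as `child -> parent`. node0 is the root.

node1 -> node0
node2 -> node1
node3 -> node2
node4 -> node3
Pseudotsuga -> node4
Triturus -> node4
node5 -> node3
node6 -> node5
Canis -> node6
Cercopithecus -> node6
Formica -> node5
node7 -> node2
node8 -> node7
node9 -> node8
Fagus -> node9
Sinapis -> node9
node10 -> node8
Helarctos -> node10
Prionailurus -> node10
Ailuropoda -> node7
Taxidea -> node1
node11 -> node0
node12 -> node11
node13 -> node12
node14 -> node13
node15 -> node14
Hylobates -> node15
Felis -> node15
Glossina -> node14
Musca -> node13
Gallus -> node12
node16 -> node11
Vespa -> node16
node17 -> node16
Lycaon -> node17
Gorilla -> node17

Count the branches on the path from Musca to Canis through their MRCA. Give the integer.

10

The MRCA of Musca and Canis is the root of the tree.
From Musca up to that node: 4 branches. From Canis up to the same node: 6 branches. Total: 4 + 6 = 10.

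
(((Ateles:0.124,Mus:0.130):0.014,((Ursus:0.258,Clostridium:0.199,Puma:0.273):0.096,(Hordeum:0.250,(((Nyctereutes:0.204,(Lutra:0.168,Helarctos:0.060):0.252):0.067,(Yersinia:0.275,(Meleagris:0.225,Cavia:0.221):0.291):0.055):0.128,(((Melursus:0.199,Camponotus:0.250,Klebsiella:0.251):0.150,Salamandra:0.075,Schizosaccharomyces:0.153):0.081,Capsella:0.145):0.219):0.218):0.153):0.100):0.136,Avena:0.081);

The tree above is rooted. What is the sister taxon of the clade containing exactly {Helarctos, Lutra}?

The clade containing exactly {Helarctos, Lutra} attaches to the tree at the node subtending (Nyctereutes,(Lutra,Helarctos)).
The other lineage descending from that same node — the sister group — is the single tip Nyctereutes.

Nyctereutes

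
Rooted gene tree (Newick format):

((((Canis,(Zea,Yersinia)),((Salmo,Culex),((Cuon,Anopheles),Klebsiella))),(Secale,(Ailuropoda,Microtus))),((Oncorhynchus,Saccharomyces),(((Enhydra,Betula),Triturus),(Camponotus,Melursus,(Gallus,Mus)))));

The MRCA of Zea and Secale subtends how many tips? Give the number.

The MRCA of Zea and Secale is the node subtending (((Canis,(Zea,Yersinia)),((Salmo,Culex),((Cuon,Anopheles),Klebsiella))),(Secale,(Ailuropoda,Microtus))).
That clade contains 11 terminal taxa: Ailuropoda, Anopheles, Canis, Culex, Cuon, Klebsiella, Microtus, Salmo, Secale, Yersinia, Zea.

11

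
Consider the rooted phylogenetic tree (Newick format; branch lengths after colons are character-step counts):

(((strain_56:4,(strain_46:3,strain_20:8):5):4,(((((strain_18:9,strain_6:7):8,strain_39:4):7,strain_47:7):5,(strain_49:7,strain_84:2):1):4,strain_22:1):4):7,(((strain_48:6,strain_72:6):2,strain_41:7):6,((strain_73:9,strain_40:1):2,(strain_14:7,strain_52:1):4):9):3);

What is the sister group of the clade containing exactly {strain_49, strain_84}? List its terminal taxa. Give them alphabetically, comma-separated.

The clade containing exactly {strain_49, strain_84} attaches to the tree at the node subtending ((((strain_18,strain_6),strain_39),strain_47),(strain_49,strain_84)).
The other lineage descending from that same node — the sister group — is (((strain_18,strain_6),strain_39),strain_47); its 4 tips in alphabetical order are the answer.

strain_18, strain_39, strain_47, strain_6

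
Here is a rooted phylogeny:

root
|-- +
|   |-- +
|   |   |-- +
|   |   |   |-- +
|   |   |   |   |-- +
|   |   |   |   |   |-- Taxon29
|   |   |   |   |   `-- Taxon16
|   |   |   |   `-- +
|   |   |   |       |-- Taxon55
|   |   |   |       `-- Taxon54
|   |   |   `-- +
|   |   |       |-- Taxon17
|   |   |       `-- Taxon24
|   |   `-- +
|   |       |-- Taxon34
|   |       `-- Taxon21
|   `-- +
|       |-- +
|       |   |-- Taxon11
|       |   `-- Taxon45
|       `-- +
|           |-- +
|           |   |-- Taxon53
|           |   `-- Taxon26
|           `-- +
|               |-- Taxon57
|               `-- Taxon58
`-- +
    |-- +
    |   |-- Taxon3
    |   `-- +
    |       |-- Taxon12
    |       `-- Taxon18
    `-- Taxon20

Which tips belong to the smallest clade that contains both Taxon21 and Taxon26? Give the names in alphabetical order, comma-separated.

Tracing Taxon21: it sits inside (Taxon34,Taxon21).
Tracing Taxon26: it sits inside (Taxon53,Taxon26).
The smallest clade enclosing both is (((((Taxon29,Taxon16),(Taxon55,Taxon54)),(Taxon17,Taxon24)),(Taxon34,Taxon21)),((Taxon11,Taxon45),((Taxon53,Taxon26),(Taxon57,Taxon58)))); the answer is its 14 terminal taxa in alphabetical order.

Taxon11, Taxon16, Taxon17, Taxon21, Taxon24, Taxon26, Taxon29, Taxon34, Taxon45, Taxon53, Taxon54, Taxon55, Taxon57, Taxon58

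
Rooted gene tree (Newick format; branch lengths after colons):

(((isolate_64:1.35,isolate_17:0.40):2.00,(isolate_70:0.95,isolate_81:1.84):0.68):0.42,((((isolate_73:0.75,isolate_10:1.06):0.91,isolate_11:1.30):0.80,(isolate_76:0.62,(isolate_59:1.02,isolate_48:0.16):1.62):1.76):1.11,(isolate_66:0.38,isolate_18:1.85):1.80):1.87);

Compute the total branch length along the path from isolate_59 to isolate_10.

The path runs isolate_59 → … → MRCA → … → isolate_10; the MRCA is the node subtending (((isolate_73,isolate_10),isolate_11),(isolate_76,(isolate_59,isolate_48))).
Branch lengths along that path: 1.02 + 1.62 + 1.76 + 0.80 + 0.91 + 1.06 = 7.17.

7.17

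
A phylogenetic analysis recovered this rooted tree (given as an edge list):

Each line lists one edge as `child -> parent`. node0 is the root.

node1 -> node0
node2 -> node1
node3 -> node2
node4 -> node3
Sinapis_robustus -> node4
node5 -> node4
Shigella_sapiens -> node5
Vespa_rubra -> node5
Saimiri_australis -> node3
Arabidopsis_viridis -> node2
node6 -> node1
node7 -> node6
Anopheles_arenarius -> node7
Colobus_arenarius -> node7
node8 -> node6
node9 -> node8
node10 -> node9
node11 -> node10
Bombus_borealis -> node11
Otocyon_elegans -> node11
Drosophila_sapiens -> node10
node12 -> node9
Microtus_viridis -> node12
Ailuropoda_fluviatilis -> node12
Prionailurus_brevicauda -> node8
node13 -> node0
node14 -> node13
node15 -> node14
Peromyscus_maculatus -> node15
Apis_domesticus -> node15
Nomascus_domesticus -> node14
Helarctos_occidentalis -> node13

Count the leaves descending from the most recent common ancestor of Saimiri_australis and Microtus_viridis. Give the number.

The MRCA of Saimiri_australis and Microtus_viridis is the node subtending ((((Sinapis_robustus,(Shigella_sapiens,Vespa_rubra)),Saimiri_australis),Arabidopsis_viridis),((Anopheles_arenarius,Colobus_arenarius),((((Bombus_borealis,Otocyon_elegans),Drosophila_sapiens),(Microtus_viridis,Ailuropoda_fluviatilis)),Prionailurus_brevicauda))).
That clade contains 13 terminal taxa: Ailuropoda_fluviatilis, Anopheles_arenarius, Arabidopsis_viridis, Bombus_borealis, Colobus_arenarius, Drosophila_sapiens, Microtus_viridis, Otocyon_elegans, Prionailurus_brevicauda, Saimiri_australis, Shigella_sapiens, Sinapis_robustus, Vespa_rubra.

13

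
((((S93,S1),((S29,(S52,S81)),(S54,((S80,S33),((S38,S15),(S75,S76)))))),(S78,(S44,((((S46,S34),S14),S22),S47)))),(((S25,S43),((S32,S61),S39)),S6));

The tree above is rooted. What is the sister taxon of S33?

S80

S33 attaches to the tree at the node subtending (S80,S33).
The other lineage descending from that same node — the sister group — is the single tip S80.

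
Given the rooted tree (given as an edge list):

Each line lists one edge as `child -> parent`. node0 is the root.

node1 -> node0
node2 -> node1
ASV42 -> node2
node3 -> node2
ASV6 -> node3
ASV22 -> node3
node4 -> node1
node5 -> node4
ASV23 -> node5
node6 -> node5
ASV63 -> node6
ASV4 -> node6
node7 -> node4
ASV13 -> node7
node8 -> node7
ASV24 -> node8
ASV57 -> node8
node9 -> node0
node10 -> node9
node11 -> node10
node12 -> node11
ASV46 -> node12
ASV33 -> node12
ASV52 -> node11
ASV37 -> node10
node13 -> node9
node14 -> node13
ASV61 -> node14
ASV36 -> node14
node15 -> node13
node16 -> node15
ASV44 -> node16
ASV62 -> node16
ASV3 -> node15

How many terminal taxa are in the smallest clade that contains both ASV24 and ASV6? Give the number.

The MRCA of ASV24 and ASV6 is the node subtending ((ASV42,(ASV6,ASV22)),((ASV23,(ASV63,ASV4)),(ASV13,(ASV24,ASV57)))).
That clade contains 9 terminal taxa: ASV13, ASV22, ASV23, ASV24, ASV4, ASV42, ASV57, ASV6, ASV63.

9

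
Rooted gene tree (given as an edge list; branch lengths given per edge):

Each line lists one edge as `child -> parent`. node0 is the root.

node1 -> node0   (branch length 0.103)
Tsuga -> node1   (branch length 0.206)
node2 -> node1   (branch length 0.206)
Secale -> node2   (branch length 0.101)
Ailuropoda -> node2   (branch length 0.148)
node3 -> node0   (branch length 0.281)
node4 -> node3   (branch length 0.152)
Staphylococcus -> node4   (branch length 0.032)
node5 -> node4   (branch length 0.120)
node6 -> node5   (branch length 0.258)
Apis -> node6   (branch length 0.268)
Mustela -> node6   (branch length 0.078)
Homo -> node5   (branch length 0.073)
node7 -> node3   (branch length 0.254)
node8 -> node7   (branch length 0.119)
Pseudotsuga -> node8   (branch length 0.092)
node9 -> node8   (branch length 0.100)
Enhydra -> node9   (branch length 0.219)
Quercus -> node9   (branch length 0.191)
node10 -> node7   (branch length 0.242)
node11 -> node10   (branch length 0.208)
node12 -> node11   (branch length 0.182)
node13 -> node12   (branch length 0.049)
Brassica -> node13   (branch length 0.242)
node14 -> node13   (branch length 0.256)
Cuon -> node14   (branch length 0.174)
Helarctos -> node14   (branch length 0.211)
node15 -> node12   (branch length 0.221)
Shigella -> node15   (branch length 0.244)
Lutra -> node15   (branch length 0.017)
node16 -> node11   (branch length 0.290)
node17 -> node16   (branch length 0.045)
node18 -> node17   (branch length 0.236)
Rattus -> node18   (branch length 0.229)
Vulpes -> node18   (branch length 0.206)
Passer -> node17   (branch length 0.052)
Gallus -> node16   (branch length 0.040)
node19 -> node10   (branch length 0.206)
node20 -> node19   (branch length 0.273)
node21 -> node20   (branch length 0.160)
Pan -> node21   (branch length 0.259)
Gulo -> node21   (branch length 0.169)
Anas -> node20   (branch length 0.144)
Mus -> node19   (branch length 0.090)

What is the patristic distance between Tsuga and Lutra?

The path runs Tsuga → … → MRCA → … → Lutra; the MRCA is the root of the tree.
Branch lengths along that path: 0.206 + 0.103 + 0.281 + 0.254 + 0.242 + 0.208 + 0.182 + 0.221 + 0.017 = 1.714.

1.714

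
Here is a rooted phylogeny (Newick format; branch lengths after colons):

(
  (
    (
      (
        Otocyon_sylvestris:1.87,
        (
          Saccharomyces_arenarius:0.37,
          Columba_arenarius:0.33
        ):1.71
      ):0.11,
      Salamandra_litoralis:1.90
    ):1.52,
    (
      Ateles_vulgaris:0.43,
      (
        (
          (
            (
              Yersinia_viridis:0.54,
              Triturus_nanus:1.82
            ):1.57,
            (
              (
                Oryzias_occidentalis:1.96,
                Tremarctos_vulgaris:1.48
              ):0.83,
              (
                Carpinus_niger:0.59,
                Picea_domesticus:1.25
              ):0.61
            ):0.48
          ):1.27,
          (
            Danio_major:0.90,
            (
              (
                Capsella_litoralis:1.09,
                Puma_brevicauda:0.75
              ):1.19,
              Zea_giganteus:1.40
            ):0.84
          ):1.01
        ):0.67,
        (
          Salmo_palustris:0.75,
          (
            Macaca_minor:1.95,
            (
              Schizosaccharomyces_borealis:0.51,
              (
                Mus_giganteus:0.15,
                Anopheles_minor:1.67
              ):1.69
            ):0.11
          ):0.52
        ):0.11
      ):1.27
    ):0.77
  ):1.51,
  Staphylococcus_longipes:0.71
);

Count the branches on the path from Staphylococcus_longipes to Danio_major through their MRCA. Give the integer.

7

The MRCA of Staphylococcus_longipes and Danio_major is the root of the tree.
From Staphylococcus_longipes up to that node: 1 branch. From Danio_major up to the same node: 6 branches. Total: 1 + 6 = 7.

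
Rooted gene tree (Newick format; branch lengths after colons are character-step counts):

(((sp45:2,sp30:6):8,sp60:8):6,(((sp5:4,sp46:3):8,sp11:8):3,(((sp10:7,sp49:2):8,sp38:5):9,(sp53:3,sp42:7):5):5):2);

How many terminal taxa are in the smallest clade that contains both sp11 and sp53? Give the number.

8

The MRCA of sp11 and sp53 is the node subtending (((sp5,sp46),sp11),(((sp10,sp49),sp38),(sp53,sp42))).
That clade contains 8 terminal taxa: sp10, sp11, sp38, sp42, sp46, sp49, sp5, sp53.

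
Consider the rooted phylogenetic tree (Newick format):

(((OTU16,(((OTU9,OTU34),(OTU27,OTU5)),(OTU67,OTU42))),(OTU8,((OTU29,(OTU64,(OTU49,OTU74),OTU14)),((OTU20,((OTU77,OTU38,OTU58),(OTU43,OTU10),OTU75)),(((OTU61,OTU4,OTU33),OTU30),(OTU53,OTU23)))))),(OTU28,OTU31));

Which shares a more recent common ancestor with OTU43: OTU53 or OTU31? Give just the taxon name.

The MRCA of OTU43 and OTU53 subtends ((OTU20,((OTU77,OTU38,OTU58),(OTU43,OTU10),OTU75)),(((OTU61,OTU4,OTU33),OTU30),(OTU53,OTU23))) (13 taxa).
The MRCA of OTU43 and OTU31 is the root, subtending the entire tree (28 taxa).
The first is nested inside the second, so OTU43 shares a more recent common ancestor with OTU53.

OTU53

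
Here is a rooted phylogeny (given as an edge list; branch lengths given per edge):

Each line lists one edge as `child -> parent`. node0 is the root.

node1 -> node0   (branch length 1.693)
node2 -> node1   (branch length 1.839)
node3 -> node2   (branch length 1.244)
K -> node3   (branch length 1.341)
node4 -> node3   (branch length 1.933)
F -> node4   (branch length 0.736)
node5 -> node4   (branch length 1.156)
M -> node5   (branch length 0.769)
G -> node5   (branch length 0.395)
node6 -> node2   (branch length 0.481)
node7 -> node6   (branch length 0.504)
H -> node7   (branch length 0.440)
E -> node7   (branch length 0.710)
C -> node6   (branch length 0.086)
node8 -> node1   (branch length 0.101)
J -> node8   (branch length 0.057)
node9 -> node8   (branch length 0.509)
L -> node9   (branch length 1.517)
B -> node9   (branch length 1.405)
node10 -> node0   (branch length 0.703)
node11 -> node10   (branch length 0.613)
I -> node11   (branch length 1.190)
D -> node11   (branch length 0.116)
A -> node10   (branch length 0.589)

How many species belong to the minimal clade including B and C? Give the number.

10

The MRCA of B and C is the node subtending (((K,(F,(M,G))),((H,E),C)),(J,(L,B))).
That clade contains 10 terminal taxa: B, C, E, F, G, H, J, K, L, M.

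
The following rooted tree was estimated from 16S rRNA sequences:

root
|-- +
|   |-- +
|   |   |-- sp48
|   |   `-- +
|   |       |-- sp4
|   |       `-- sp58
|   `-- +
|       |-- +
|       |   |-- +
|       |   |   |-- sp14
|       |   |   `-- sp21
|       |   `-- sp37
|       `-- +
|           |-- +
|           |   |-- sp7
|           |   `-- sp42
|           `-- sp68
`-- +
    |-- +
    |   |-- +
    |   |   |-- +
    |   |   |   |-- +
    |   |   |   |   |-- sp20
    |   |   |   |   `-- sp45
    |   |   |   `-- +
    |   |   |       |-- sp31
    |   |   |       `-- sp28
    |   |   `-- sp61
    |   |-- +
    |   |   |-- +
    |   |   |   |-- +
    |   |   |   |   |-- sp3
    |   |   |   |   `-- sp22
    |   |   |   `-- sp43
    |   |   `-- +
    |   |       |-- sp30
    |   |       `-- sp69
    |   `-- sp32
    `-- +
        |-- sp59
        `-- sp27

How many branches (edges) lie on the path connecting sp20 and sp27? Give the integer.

7

The MRCA of sp20 and sp27 is the node subtending (((((sp20,sp45),(sp31,sp28)),sp61),(((sp3,sp22),sp43),(sp30,sp69)),sp32),(sp59,sp27)).
From sp20 up to that node: 5 branches. From sp27 up to the same node: 2 branches. Total: 5 + 2 = 7.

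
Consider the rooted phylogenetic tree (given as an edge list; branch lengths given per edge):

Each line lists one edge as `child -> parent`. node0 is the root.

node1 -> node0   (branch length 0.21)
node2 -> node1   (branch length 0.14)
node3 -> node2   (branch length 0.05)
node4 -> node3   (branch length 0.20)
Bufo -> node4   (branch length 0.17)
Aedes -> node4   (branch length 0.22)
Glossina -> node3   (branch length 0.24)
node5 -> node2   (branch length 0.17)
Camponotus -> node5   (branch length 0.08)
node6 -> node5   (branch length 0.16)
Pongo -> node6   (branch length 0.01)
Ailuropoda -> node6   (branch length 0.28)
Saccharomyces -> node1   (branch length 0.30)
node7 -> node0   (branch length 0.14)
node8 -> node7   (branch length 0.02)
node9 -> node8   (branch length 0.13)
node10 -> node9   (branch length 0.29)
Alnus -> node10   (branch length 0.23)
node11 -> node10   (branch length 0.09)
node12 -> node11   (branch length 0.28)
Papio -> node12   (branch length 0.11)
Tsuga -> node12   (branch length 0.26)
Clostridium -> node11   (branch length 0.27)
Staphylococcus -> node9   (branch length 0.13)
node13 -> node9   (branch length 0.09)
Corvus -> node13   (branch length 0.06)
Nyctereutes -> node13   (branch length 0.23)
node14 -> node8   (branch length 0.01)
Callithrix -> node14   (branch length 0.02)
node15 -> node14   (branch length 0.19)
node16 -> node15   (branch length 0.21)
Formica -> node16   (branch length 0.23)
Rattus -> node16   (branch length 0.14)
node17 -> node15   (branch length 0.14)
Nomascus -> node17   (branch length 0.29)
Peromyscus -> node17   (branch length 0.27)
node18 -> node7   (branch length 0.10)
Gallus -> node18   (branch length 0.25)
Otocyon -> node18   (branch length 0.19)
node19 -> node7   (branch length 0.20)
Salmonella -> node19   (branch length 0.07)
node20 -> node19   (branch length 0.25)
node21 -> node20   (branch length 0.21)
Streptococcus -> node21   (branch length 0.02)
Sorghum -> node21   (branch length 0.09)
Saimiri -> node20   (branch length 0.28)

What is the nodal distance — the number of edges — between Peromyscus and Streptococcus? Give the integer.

9

The MRCA of Peromyscus and Streptococcus is the node subtending ((((Alnus,((Papio,Tsuga),Clostridium)),Staphylococcus,(Corvus,Nyctereutes)),(Callithrix,((Formica,Rattus),(Nomascus,Peromyscus)))),(Gallus,Otocyon),(Salmonella,((Streptococcus,Sorghum),Saimiri))).
From Peromyscus up to that node: 5 branches. From Streptococcus up to the same node: 4 branches. Total: 5 + 4 = 9.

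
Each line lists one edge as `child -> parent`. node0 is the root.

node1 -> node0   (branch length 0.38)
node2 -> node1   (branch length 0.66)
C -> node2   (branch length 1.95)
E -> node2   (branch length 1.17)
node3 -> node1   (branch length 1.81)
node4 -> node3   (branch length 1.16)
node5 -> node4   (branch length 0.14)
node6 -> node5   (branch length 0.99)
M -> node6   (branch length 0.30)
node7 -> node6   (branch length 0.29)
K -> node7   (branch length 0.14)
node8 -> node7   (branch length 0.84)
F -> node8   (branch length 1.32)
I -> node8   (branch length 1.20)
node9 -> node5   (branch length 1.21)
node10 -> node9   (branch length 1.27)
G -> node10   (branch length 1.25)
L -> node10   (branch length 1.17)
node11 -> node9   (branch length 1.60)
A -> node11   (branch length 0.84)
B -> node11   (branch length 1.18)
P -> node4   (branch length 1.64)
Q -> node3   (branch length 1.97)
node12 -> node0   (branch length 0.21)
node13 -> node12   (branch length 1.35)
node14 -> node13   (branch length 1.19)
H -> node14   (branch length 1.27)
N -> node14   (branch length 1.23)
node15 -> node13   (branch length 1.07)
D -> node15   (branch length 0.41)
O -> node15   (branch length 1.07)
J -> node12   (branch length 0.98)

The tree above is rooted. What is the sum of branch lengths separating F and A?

7.09

The path runs F → … → MRCA → … → A; the MRCA is the node subtending ((M,(K,(F,I))),((G,L),(A,B))).
Branch lengths along that path: 1.32 + 0.84 + 0.29 + 0.99 + 1.21 + 1.60 + 0.84 = 7.09.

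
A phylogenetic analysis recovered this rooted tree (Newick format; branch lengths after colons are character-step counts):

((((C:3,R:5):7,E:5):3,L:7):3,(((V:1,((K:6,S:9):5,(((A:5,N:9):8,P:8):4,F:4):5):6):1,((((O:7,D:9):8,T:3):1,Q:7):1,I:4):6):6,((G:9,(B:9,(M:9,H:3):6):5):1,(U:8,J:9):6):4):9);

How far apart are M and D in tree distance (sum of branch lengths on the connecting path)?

The path runs M → … → MRCA → … → D; the MRCA is the node subtending (((V,((K,S),(((A,N),P),F))),((((O,D),T),Q),I)),((G,(B,(M,H))),(U,J))).
Branch lengths along that path: 9 + 6 + 5 + 1 + 4 + 6 + 6 + 1 + 1 + 8 + 9 = 56.

56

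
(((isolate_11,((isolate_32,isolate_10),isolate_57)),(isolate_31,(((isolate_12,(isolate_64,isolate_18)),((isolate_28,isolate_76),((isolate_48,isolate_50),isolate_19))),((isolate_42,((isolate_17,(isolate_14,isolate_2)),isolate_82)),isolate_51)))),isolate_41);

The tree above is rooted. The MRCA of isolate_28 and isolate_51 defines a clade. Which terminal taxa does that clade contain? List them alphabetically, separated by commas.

isolate_12, isolate_14, isolate_17, isolate_18, isolate_19, isolate_2, isolate_28, isolate_42, isolate_48, isolate_50, isolate_51, isolate_64, isolate_76, isolate_82

Tracing isolate_28: it sits inside (isolate_28,isolate_76).
Tracing isolate_51: it sits inside ((isolate_42,((isolate_17,(isolate_14,isolate_2)),isolate_82)),isolate_51).
The smallest clade enclosing both is (((isolate_12,(isolate_64,isolate_18)),((isolate_28,isolate_76),((isolate_48,isolate_50),isolate_19))),((isolate_42,((isolate_17,(isolate_14,isolate_2)),isolate_82)),isolate_51)); the answer is its 14 terminal taxa in alphabetical order.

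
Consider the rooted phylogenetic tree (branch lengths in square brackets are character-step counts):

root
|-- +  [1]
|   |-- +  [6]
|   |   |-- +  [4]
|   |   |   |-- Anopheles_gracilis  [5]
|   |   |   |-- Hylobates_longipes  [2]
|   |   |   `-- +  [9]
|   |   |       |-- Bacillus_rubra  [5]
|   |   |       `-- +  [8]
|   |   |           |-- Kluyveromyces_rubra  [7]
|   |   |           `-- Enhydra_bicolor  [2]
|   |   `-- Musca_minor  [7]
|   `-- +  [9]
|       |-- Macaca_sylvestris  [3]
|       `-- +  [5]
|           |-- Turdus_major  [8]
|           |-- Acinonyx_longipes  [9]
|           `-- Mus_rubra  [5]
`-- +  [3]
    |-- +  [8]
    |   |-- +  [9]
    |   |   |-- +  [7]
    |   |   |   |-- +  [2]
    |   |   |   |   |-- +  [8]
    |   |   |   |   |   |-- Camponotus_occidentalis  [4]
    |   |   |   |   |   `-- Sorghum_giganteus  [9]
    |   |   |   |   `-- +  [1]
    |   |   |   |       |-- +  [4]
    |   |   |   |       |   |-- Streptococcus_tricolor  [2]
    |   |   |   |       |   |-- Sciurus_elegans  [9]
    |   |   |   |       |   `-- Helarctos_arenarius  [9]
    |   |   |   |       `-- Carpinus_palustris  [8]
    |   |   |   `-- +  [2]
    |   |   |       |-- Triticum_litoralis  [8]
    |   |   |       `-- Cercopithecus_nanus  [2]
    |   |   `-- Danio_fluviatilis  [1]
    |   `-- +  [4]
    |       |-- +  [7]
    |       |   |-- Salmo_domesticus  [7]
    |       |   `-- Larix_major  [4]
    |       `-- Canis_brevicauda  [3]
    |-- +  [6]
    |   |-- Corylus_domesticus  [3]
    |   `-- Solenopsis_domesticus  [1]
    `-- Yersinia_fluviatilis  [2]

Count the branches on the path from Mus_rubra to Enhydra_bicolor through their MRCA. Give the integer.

The MRCA of Mus_rubra and Enhydra_bicolor is the node subtending (((Anopheles_gracilis,Hylobates_longipes,(Bacillus_rubra,(Kluyveromyces_rubra,Enhydra_bicolor))),Musca_minor),(Macaca_sylvestris,(Turdus_major,Acinonyx_longipes,Mus_rubra))).
From Mus_rubra up to that node: 3 branches. From Enhydra_bicolor up to the same node: 5 branches. Total: 3 + 5 = 8.

8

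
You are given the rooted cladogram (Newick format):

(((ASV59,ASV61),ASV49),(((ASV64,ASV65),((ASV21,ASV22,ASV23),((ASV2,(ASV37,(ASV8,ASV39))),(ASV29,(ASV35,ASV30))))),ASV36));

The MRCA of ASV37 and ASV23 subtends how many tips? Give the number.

The MRCA of ASV37 and ASV23 is the node subtending ((ASV21,ASV22,ASV23),((ASV2,(ASV37,(ASV8,ASV39))),(ASV29,(ASV35,ASV30)))).
That clade contains 10 terminal taxa: ASV2, ASV21, ASV22, ASV23, ASV29, ASV30, ASV35, ASV37, ASV39, ASV8.

10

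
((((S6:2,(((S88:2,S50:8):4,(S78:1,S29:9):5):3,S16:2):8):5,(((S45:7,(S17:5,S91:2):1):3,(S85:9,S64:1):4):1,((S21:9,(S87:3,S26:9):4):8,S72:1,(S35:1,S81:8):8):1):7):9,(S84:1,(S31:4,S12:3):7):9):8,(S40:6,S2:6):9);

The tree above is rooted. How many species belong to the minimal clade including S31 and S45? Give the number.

20

The MRCA of S31 and S45 is the node subtending (((S6,(((S88,S50),(S78,S29)),S16)),(((S45,(S17,S91)),(S85,S64)),((S21,(S87,S26)),S72,(S35,S81)))),(S84,(S31,S12))).
That clade contains 20 terminal taxa: S12, S16, S17, S21, S26, S29, S31, S35, S45, S50, S6, S64, S72, S78, S81, S84, S85, S87, S88, S91.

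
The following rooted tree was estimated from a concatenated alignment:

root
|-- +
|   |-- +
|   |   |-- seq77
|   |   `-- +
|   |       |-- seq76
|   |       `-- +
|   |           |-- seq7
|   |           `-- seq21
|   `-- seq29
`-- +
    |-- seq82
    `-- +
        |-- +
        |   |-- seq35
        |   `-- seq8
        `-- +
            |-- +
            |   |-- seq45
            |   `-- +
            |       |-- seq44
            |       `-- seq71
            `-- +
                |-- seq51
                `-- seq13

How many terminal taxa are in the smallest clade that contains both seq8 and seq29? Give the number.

13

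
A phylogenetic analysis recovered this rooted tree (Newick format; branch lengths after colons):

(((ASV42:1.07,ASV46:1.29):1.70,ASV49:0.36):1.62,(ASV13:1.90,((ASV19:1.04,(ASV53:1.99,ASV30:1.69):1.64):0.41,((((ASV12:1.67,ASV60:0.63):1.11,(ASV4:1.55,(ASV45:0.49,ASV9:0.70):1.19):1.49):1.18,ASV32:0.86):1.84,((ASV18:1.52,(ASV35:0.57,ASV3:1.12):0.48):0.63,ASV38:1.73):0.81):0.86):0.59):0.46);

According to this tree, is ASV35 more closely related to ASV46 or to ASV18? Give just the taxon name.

The MRCA of ASV35 and ASV18 subtends (ASV18,(ASV35,ASV3)) (3 taxa).
The MRCA of ASV35 and ASV46 is the root, subtending the entire tree (17 taxa).
The first is nested inside the second, so ASV35 shares a more recent common ancestor with ASV18.

ASV18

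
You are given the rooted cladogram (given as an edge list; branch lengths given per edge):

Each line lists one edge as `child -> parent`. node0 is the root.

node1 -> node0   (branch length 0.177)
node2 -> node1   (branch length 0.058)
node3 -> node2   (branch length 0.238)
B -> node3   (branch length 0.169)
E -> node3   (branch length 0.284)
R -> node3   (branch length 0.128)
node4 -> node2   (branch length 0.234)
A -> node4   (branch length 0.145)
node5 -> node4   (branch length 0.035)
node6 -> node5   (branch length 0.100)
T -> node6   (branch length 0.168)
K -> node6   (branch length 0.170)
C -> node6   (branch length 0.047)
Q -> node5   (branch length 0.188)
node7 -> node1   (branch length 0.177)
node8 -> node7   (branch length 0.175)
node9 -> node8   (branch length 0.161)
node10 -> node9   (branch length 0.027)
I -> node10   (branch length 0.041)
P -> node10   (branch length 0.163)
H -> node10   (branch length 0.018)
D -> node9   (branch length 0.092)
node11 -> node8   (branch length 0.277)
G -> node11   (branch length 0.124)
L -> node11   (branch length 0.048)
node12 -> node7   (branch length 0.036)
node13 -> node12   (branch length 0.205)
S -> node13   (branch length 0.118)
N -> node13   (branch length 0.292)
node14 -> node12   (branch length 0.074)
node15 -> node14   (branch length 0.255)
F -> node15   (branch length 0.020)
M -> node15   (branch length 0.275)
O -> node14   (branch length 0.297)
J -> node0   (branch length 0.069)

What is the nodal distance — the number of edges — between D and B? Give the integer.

The MRCA of D and B is the node subtending (((B,E,R),(A,((T,K,C),Q))),((((I,P,H),D),(G,L)),((S,N),((F,M),O)))).
From D up to that node: 4 branches. From B up to the same node: 3 branches. Total: 4 + 3 = 7.

7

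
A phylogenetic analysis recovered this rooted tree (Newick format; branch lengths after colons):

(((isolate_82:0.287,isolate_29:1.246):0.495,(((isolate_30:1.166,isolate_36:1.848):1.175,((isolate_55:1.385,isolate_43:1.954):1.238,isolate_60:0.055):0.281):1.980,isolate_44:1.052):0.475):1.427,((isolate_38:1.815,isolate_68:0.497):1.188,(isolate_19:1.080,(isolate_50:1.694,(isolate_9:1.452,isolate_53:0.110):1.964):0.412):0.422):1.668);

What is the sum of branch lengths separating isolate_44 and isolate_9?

8.872

The path runs isolate_44 → … → MRCA → … → isolate_9; the MRCA is the root of the tree.
Branch lengths along that path: 1.052 + 0.475 + 1.427 + 1.668 + 0.422 + 0.412 + 1.964 + 1.452 = 8.872.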